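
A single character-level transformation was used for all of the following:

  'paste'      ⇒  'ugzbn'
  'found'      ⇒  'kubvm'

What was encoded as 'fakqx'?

In paste: p→u is +5, a→g is +6, s→z is +7, t→b is +8 — the shift increases by 1 each position. Letter i (0-indexed) is shifted by i+5, so successive shifts are 5, 6, 7, ….
Decoding fakqx: f−5=a, a−6=u, k−7=d, q−8=i, x−9=o.

audio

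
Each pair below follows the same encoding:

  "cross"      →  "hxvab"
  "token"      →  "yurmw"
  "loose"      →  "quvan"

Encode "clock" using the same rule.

hrvkt

In cross: c→h is +5, r→x is +6, o→v is +7, s→a is +8 — the shift increases by 1 each position. Letter i (0-indexed) is shifted by i+5, so successive shifts are 5, 6, 7, ….
For clock: c+5=h, l+6=r, o+7=v, c+8=k, k+9=t.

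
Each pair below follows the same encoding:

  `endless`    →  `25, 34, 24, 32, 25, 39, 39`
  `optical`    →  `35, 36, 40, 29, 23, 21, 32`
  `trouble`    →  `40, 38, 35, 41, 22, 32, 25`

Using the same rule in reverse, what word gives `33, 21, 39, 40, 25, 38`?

master

Each letter is replaced by its alphabet position (a=1..z=26) + 20.
Reversing it on 33, 21, 39, 40, 25, 38: 33→(33−20)÷1=13=m, 21→(21−20)÷1=1=a, 39→(39−20)÷1=19=s, 40→(40−20)÷1=20=t, 25→(25−20)÷1=5=e, 38→(38−20)÷1=18=r.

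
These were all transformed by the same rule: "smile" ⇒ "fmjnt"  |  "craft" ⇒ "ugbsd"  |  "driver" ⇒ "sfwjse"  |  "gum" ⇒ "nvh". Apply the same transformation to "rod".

eps

The output letters match the input read backwards, each shifted +1: smile reversed is elims. Two steps: reverse the string, then apply a Caesar shift of +1.
On rod: reverse → dor; then shift: d+1=e, o+1=p, r+1=s.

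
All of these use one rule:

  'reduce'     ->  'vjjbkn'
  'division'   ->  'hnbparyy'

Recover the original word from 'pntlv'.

Each letter shifts forward by (position + 4), i.e. 4, 5, 6, … — the shift grows by one for each successive letter.
Reversing it on pntlv: p−4=l, n−5=i, t−6=n, l−7=e, v−8=n.

linen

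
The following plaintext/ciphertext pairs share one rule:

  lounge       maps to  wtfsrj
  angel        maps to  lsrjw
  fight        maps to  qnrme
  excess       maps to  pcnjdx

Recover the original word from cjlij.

Shifts by position in lounge: pos 0: l→w (+11), pos 1: o→t (+5), pos 2: u→f (+11), pos 3: n→s (+5) — repeating every 2. The shifts repeat in a cycle of length 2: positions 0,1,… shift by +11, +5, then the pattern repeats.
Decoding cjlij: c−11=r, j−5=e, l−11=a, i−5=d, j−11=y.

ready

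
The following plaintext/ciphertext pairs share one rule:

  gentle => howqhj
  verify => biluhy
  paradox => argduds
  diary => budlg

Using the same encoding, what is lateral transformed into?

oduhwdo

The output letters match the input read backwards, each shifted +3: gentle reversed is eltneg. The word is reversed, then every letter is shifted forward by 3.
On lateral: reverse → laretal; then shift: l+3=o, a+3=d, r+3=u, e+3=h, t+3=w, a+3=d, l+3=o.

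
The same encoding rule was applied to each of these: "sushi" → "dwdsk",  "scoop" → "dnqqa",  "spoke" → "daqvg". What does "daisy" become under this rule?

The shift depends on letter class: consonant s→d is +11, but vowel u→w is +2. Two shifts are in play — +2 for a/e/i/o/u, +11 for every other letter.
On daisy: d(cons)+11=o, a(vowel)+2=c, i(vowel)+2=k, s(cons)+11=d, y(cons)+11=j.

ockdj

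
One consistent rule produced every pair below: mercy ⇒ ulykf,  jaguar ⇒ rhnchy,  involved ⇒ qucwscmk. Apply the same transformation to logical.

Shifts by position in mercy: pos 0: m→u (+8), pos 1: e→l (+7), pos 2: r→y (+7), pos 3: c→k (+8), pos 4: y→f (+7) — repeating every 3. A repeating key of period 3 is used — shifts +8, +7, +7 over and over.
Applying it to logical: l+8=t, o+7=v, g+7=n, i+8=q, c+7=j, a+7=h, l+8=t.

tvnqjht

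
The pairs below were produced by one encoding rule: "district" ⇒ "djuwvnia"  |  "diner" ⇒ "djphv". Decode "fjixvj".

In district: d→d is +0, i→j is +1, s→u is +2, t→w is +3 — the shift increases by 1 each position. The shift increases by 1 at each position, starting from +0: 0, 1, 2, ….
Decoding fjixvj: f−0=f, j−1=i, i−2=g, x−3=u, v−4=r, j−5=e.

figure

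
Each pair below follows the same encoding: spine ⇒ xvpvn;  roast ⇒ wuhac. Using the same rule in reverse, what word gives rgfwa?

mayor

In spine: s→x is +5, p→v is +6, i→p is +7, n→v is +8 — the shift increases by 1 each position. The shift increases by 1 at each position, starting from +5: 5, 6, 7, ….
Decoding rgfwa: r−5=m, g−6=a, f−7=y, w−8=o, a−9=r.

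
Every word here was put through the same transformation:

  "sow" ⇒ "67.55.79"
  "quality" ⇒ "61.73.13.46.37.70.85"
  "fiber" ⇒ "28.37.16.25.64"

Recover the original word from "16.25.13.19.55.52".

beacon

Each letter becomes 3×(its alphabet position, a=1..z=26) + 10.
Reversing it on 16.25.13.19.55.52: 16→(16−10)÷3=2=b, 25→(25−10)÷3=5=e, 13→(13−10)÷3=1=a, 19→(19−10)÷3=3=c, 55→(55−10)÷3=15=o, 52→(52−10)÷3=14=n.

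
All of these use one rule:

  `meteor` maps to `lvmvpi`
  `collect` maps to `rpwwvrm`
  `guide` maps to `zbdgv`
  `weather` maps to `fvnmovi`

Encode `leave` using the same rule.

wvnqv

Treating letters as 0–25, the rule is x ↦ 15x + 13 (mod 26).
For leave: l(11)→15·11+13≡22=w; e(4)→15·4+13≡21=v; a(0)→15·0+13≡13=n; v(21)→15·21+13≡16=q; e(4)→15·4+13≡21=v (all mod 26).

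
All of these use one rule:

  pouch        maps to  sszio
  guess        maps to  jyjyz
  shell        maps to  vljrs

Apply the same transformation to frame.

In pouch: p→s is +3, o→s is +4, u→z is +5, c→i is +6 — the shift increases by 1 each position. Each letter shifts forward by (position + 3), i.e. 3, 4, 5, … — the shift grows by one for each successive letter.
Applying it to frame: f+3=i, r+4=v, a+5=f, m+6=s, e+7=l.

ivfsl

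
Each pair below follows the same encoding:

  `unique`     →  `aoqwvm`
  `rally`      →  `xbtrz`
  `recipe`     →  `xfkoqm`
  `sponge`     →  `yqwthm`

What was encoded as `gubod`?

attic

Shifts by position in unique: pos 0: u→a (+6), pos 1: n→o (+1), pos 2: i→q (+8), pos 3: q→w (+6), pos 4: u→v (+1), pos 5: e→m (+8) — repeating every 3. The shifts repeat in a cycle of length 3: positions 0,1,… shift by +6, +1, +8, then the pattern repeats.
Reversing it on gubod: g−6=a, u−1=t, b−8=t, o−6=i, d−1=c.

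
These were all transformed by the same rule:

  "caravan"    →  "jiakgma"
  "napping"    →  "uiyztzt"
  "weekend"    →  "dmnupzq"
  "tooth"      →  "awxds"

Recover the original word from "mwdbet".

In caravan: c→j is +7, a→i is +8, r→a is +9, a→k is +10 — the shift increases by 1 each position. The shift increases by 1 at each position, starting from +7: 7, 8, 9, ….
Reversing it on mwdbet: m−7=f, w−8=o, d−9=u, b−10=r, e−11=t, t−12=h.

fourth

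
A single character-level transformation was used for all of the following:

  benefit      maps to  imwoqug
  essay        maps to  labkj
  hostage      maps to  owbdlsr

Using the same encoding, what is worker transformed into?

In benefit: b→i is +7, e→m is +8, n→w is +9, e→o is +10 — the shift increases by 1 each position. Each letter shifts forward by (position + 7), i.e. 7, 8, 9, … — the shift grows by one for each successive letter.
On worker: w+7=d, o+8=w, r+9=a, k+10=u, e+11=p, r+12=d.

dwaupd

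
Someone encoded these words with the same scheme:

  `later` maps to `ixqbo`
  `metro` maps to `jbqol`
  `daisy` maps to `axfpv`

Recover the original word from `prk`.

sun

It's a constant shift of +23 (ROT23).
Decoding prk: p−23=s, r−23=u, k−23=n.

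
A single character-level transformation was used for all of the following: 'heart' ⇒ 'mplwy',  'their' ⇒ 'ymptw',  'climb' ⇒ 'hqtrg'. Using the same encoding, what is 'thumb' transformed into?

ymfrg

Vowels shift forward by 11 and consonants shift forward by 5.
For thumb: t(cons)+5=y, h(cons)+5=m, u(vowel)+11=f, m(cons)+5=r, b(cons)+5=g.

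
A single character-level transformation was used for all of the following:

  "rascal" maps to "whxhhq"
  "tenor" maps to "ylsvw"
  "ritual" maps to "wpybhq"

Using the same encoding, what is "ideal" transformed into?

Two shifts are in play — +7 for a/e/i/o/u, +5 for every other letter.
On ideal: i(vowel)+7=p, d(cons)+5=i, e(vowel)+7=l, a(vowel)+7=h, l(cons)+5=q.

pilhq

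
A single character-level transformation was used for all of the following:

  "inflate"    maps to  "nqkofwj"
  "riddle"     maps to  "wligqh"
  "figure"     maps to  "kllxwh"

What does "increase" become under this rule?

nqhujdxh

It's a Vigenère-style cipher with numeric key [5,3]: position i shifts by key[i mod 2].
On increase: i+5=n, n+3=q, c+5=h, r+3=u, e+5=j, a+3=d, s+5=x, e+3=h.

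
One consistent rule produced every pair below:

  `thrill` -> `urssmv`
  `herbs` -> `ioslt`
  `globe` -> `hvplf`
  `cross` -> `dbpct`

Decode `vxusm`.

until

Shifts by position in thrill: pos 0: t→u (+1), pos 1: h→r (+10), pos 2: r→s (+1), pos 3: i→s (+10) — repeating every 2. A repeating key of period 2 is used — shifts +1, +10 over and over.
Reversing it on vxusm: v−1=u, x−10=n, u−1=t, s−10=i, m−1=l.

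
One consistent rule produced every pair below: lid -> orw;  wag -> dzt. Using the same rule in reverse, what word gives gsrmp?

think

Each pair mirrors across the alphabet (l↔o, i↔r, d↔w): positions sum to 25. Letters are reflected about the middle of the alphabet (position → 25−position): Atbash.
Decoding gsrmp: g↔t, s↔h, r↔i, m↔n, p↔k.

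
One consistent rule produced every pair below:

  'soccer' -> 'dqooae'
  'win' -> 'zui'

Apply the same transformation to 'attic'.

ouffm

The output letters match the input read backwards, each shifted +12: soccer reversed is reccos. The word is reversed, then every letter is shifted forward by 12.
Applying it to attic: reverse → citta; then shift: c+12=o, i+12=u, t+12=f, t+12=f, a+12=m.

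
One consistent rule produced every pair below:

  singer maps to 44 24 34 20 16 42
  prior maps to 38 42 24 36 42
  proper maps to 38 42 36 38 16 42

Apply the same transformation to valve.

50 8 30 50 16

With a=1..z=26, the number is 2·pos + 6.
For valve: v=22→50, a=1→8, l=12→30, v=22→50, e=5→16.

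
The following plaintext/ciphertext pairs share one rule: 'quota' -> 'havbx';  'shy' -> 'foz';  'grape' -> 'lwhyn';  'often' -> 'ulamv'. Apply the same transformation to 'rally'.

The output letters match the input read backwards, each shifted +7: quota reversed is atouq. The word is reversed, then every letter is shifted forward by 7.
Applying it to rally: reverse → yllar; then shift: y+7=f, l+7=s, l+7=s, a+7=h, r+7=y.

fsshy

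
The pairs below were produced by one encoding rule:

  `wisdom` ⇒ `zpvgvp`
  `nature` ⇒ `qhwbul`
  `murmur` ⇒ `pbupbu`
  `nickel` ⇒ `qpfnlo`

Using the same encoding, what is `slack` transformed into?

vohfn

Two shifts are in play — +7 for a/e/i/o/u, +3 for every other letter.
On slack: s(cons)+3=v, l(cons)+3=o, a(vowel)+7=h, c(cons)+3=f, k(cons)+3=n.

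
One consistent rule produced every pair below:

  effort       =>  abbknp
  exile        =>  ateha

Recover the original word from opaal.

Every letter moves 22 places later in the alphabet, wrapping around z→a.
Reversing it on opaal: o−22=s, p−22=t, a−22=e, a−22=e, l−22=p.

steep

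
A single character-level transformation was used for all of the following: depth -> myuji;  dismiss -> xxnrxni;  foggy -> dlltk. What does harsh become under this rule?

The word is reversed, then every letter is shifted forward by 5.
On harsh: reverse → hsrah; then shift: h+5=m, s+5=x, r+5=w, a+5=f, h+5=m.

mxwfm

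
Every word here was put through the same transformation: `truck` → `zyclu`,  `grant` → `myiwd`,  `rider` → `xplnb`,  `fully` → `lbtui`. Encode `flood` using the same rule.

lswxn

In truck: t→z is +6, r→y is +7, u→c is +8, c→l is +9 — the shift increases by 1 each position. The shift increases by 1 at each position, starting from +6: 6, 7, 8, ….
For flood: f+6=l, l+7=s, o+8=w, o+9=x, d+10=n.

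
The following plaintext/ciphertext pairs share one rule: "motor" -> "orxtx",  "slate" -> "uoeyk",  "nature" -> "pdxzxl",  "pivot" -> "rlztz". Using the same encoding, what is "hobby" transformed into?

In motor: m→o is +2, o→r is +3, t→x is +4, o→t is +5 — the shift increases by 1 each position. Letter i (0-indexed) is shifted by i+2, so successive shifts are 2, 3, 4, ….
Applying it to hobby: h+2=j, o+3=r, b+4=f, b+5=g, y+6=e.

jrfge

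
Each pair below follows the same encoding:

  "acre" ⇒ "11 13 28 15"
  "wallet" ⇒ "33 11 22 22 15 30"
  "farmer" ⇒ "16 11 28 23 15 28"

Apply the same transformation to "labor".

22 11 12 25 28

Letters become their 1-based position plus 10 (so a→11, b→12, …).
Applying it to labor: l=12→22, a=1→11, b=2→12, o=15→25, r=18→28.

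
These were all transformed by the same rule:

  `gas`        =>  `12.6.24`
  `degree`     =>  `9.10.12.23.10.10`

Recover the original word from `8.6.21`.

g is letter #7 and maps to 12: an offset of 5. Each letter is replaced by its alphabet position (a=1..z=26) + 5.
Undoing it on 8.6.21: 8→(8−5)÷1=3=c, 6→(6−5)÷1=1=a, 21→(21−5)÷1=16=p.

cap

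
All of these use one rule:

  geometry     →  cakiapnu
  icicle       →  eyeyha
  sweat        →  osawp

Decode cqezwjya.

guidance

Compare letters: g→c is +22, e→a is +22, o→k is +22 — a constant shift. This is a Caesar cipher with shift 22.
Decoding cqezwjya: c−22=g, q−22=u, e−22=i, z−22=d, w−22=a, j−22=n, y−22=c, a−22=e.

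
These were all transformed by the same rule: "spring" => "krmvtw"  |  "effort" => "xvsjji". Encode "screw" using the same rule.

The output letters match the input read backwards, each shifted +4: spring reversed is gnirps. Two steps: reverse the string, then apply a Caesar shift of +4.
Applying it to screw: reverse → wercs; then shift: w+4=a, e+4=i, r+4=v, c+4=g, s+4=w.

aivgw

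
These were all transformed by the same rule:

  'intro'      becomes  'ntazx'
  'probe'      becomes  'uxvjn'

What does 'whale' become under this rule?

In intro: i→n is +5, n→t is +6, t→a is +7, r→z is +8 — the shift increases by 1 each position. Each letter shifts forward by (position + 5), i.e. 5, 6, 7, … — the shift grows by one for each successive letter.
Applying it to whale: w+5=b, h+6=n, a+7=h, l+8=t, e+9=n.

bnhtn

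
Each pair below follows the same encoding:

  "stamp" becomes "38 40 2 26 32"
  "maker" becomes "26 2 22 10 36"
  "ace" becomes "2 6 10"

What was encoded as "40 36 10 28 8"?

s(#19)→38 and t(#20)→40: differences scale by 2, so n = 2·pos + 0. Each letter becomes 2×(its alphabet position, a=1..z=26).
Undoing it on 40 36 10 28 8: 40→(40−0)÷2=20=t, 36→(36−0)÷2=18=r, 10→(10−0)÷2=5=e, 28→(28−0)÷2=14=n, 8→(8−0)÷2=4=d.

trend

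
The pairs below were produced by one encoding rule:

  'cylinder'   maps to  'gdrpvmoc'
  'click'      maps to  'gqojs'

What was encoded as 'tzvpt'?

pupil

In cylinder: c→g is +4, y→d is +5, l→r is +6, i→p is +7 — the shift increases by 1 each position. Each letter shifts forward by (position + 4), i.e. 4, 5, 6, … — the shift grows by one for each successive letter.
Undoing it on tzvpt: t−4=p, z−5=u, v−6=p, p−7=i, t−8=l.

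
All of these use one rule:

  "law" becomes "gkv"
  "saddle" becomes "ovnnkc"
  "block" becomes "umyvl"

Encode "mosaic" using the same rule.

Read the word backwards and shift each letter +10.
On mosaic: reverse → ciasom; then shift: c+10=m, i+10=s, a+10=k, s+10=c, o+10=y, m+10=w.

mskcyw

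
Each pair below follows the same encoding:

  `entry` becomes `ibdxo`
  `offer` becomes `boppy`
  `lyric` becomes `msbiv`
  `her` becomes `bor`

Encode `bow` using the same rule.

gyl

Two steps: reverse the string, then apply a Caesar shift of +10.
Applying it to bow: reverse → wob; then shift: w+10=g, o+10=y, b+10=l.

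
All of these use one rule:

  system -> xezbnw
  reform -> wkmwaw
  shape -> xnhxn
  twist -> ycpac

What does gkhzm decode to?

beard

In system: s→x is +5, y→e is +6, s→z is +7, t→b is +8 — the shift increases by 1 each position. Each letter shifts forward by (position + 5), i.e. 5, 6, 7, … — the shift grows by one for each successive letter.
Decoding gkhzm: g−5=b, k−6=e, h−7=a, z−8=r, m−9=d.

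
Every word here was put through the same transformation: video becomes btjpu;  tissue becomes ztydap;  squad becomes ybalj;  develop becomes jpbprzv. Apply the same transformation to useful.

adkqaw

Shifts by position in video: pos 0: v→b (+6), pos 1: i→t (+11), pos 2: d→j (+6), pos 3: e→p (+11) — repeating every 2. The shifts repeat in a cycle of length 2: positions 0,1,… shift by +6, +11, then the pattern repeats.
On useful: u+6=a, s+11=d, e+6=k, f+11=q, u+6=a, l+11=w.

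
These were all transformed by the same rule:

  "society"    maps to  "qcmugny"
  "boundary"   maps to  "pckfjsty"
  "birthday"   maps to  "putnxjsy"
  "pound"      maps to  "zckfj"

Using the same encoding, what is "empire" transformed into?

s(18)→q(16) and o(14)→c(2) fit y≡23x+18 (mod 26); the inverse of 23 mod 26 is 17. Treating letters as 0–25, the rule is x ↦ 23x + 18 (mod 26).
Applying it to empire: e(4)→23·4+18≡6=g; m(12)→23·12+18≡8=i; p(15)→23·15+18≡25=z; i(8)→23·8+18≡20=u; r(17)→23·17+18≡19=t; e(4)→23·4+18≡6=g (all mod 26).

gizutg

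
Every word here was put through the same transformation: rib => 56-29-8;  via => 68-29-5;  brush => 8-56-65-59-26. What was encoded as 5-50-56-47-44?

r(#18)→56 and i(#9)→29: differences scale by 3, so n = 3·pos + 2. The formula is n = 3×(alphabet index, a=1) + 2.
Decoding 5-50-56-47-44: 5→(5−2)÷3=1=a, 50→(50−2)÷3=16=p, 56→(56−2)÷3=18=r, 47→(47−2)÷3=15=o, 44→(44−2)÷3=14=n.

apron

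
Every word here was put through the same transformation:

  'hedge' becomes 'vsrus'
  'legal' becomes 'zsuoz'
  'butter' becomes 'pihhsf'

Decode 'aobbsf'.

Compare letters: h→v is +14, e→s is +14, d→r is +14 — a constant shift. It's a constant shift of +14 (ROT14).
Undoing it on aobbsf: a−14=m, o−14=a, b−14=n, b−14=n, s−14=e, f−14=r.

manner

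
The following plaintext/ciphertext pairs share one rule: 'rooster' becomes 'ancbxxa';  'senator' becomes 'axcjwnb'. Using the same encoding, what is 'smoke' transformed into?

ntxvb

The output letters match the input read backwards, each shifted +9: rooster reversed is retsoor. Read the word backwards and shift each letter +9.
For smoke: reverse → ekoms; then shift: e+9=n, k+9=t, o+9=x, m+9=v, s+9=b.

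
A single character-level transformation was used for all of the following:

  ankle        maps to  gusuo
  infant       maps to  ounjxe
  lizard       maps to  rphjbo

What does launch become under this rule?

rhcwms

In ankle: a→g is +6, n→u is +7, k→s is +8, l→u is +9 — the shift increases by 1 each position. The shift increases by 1 at each position, starting from +6: 6, 7, 8, ….
On launch: l+6=r, a+7=h, u+8=c, n+9=w, c+10=m, h+11=s.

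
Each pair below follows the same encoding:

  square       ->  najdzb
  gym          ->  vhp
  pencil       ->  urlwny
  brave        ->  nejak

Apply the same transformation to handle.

numwjq

The output letters match the input read backwards, each shifted +9: square reversed is erauqs. Read the word backwards and shift each letter +9.
On handle: reverse → eldnah; then shift: e+9=n, l+9=u, d+9=m, n+9=w, a+9=j, h+9=q.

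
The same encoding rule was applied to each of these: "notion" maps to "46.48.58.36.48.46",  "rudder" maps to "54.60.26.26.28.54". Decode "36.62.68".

With a=1..z=26, the number is 2·pos + 18.
Undoing it on 36.62.68: 36→(36−18)÷2=9=i, 62→(62−18)÷2=22=v, 68→(68−18)÷2=25=y.

ivy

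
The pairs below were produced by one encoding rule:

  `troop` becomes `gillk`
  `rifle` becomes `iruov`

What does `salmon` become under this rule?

Each pair mirrors across the alphabet (t↔g, r↔i, o↔l): positions sum to 25. Each letter is replaced by its mirror in the alphabet: a↔z, b↔y, c↔x, and so on (the Atbash cipher).
For salmon: s↔h, a↔z, l↔o, m↔n, o↔l, n↔m.

hzonlm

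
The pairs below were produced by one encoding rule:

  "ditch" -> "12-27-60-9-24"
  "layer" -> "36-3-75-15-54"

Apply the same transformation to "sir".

57-27-54

With a=1..z=26, the number is 3·pos.
Applying it to sir: s=19→57, i=9→27, r=18→54.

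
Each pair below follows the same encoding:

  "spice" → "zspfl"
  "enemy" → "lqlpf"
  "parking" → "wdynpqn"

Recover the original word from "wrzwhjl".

postage

It's a Vigenère-style cipher with numeric key [7,3]: position i shifts by key[i mod 2].
Reversing it on wrzwhjl: w−7=p, r−3=o, z−7=s, w−3=t, h−7=a, j−3=g, l−7=e.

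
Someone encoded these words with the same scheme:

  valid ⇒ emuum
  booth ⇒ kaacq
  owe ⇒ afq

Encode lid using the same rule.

uum

The shift depends on letter class: consonant v→e is +9, but vowel a→m is +12. Two shifts are in play — +12 for a/e/i/o/u, +9 for every other letter.
Applying it to lid: l(cons)+9=u, i(vowel)+12=u, d(cons)+9=m.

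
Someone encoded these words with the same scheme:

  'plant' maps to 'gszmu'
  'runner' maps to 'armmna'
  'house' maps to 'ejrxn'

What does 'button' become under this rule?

wruujm

This is an affine cipher: with a=0,…,z=25, each position x becomes (23x+25) mod 26.
Applying it to button: b(1)→23·1+25≡22=w; u(20)→23·20+25≡17=r; t(19)→23·19+25≡20=u; t(19)→23·19+25≡20=u; o(14)→23·14+25≡9=j; n(13)→23·13+25≡12=m (all mod 26).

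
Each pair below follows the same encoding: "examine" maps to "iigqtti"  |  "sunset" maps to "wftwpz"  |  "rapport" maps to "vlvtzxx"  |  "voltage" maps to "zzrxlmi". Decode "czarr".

young

The shifts repeat in a cycle of length 3: positions 0,1,… shift by +4, +11, +6, then the pattern repeats.
Decoding czarr: c−4=y, z−11=o, a−6=u, r−4=n, r−11=g.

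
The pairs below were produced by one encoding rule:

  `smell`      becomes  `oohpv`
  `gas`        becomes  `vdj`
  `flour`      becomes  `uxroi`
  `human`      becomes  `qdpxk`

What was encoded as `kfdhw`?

teach

The output letters match the input read backwards, each shifted +3: smell reversed is llems. The word is reversed, then every letter is shifted forward by 3.
Undoing it on kfdhw: shift back: k−3=h, f−3=c, d−3=a, h−3=e, w−3=t → hcaet; then reverse → teach.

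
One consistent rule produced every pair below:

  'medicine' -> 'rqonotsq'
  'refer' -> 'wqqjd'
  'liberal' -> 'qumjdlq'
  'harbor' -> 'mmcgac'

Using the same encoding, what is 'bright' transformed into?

gdtlte

Shifts by position in medicine: pos 0: m→r (+5), pos 1: e→q (+12), pos 2: d→o (+11), pos 3: i→n (+5), pos 4: c→o (+12), pos 5: i→t (+11) — repeating every 3. It's a Vigenère-style cipher with numeric key [5,12,11]: position i shifts by key[i mod 3].
On bright: b+5=g, r+12=d, i+11=t, g+5=l, h+12=t, t+11=e.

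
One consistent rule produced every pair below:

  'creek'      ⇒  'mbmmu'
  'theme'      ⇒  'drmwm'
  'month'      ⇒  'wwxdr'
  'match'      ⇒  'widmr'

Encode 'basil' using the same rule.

licqv

The shift depends on letter class: consonant c→m is +10, but vowel e→m is +8. Two shifts are in play — +8 for a/e/i/o/u, +10 for every other letter.
Applying it to basil: b(cons)+10=l, a(vowel)+8=i, s(cons)+10=c, i(vowel)+8=q, l(cons)+10=v.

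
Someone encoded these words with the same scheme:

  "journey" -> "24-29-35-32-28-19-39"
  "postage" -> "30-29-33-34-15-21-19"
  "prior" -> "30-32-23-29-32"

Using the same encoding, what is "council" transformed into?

17-29-35-28-17-23-26

The number is (letter's place in the alphabet, a=1) + 14.
For council: c=3→17, o=15→29, u=21→35, n=14→28, c=3→17, i=9→23, l=12→26.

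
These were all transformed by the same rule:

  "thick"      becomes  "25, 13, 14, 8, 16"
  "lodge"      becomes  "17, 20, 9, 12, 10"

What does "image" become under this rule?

14, 18, 6, 12, 10

t is letter #20 and maps to 25: an offset of 5. The number is (letter's place in the alphabet, a=1) + 5.
For image: i=9→14, m=13→18, a=1→6, g=7→12, e=5→10.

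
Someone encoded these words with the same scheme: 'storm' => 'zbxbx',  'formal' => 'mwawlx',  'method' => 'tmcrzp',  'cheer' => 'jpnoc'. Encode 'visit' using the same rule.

In storm: s→z is +7, t→b is +8, o→x is +9, r→b is +10 — the shift increases by 1 each position. Each letter shifts forward by (position + 7), i.e. 7, 8, 9, … — the shift grows by one for each successive letter.
Applying it to visit: v+7=c, i+8=q, s+9=b, i+10=s, t+11=e.

cqbse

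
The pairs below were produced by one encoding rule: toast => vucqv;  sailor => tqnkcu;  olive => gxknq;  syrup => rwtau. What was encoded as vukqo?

moist

The output letters match the input read backwards, each shifted +2: toast reversed is tsaot. The word is reversed, then every letter is shifted forward by 2.
Reversing it on vukqo: shift back: v−2=t, u−2=s, k−2=i, q−2=o, o−2=m → tsiom; then reverse → moist.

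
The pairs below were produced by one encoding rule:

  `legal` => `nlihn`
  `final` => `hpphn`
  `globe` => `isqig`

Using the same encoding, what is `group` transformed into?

Shifts by position in legal: pos 0: l→n (+2), pos 1: e→l (+7), pos 2: g→i (+2), pos 3: a→h (+7) — repeating every 2. The shifts repeat in a cycle of length 2: positions 0,1,… shift by +2, +7, then the pattern repeats.
On group: g+2=i, r+7=y, o+2=q, u+7=b, p+2=r.

iyqbr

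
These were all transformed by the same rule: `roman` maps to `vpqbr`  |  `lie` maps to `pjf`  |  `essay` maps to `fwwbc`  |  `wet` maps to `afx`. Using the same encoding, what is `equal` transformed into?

fuvbp

Vowels shift forward by 1 and consonants shift forward by 4.
On equal: e(vowel)+1=f, q(cons)+4=u, u(vowel)+1=v, a(vowel)+1=b, l(cons)+4=p.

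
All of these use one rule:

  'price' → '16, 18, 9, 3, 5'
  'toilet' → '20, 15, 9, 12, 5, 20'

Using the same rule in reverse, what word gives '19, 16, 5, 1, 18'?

spear

p is letter #16 and maps to 16: an offset of 0. Each letter is replaced by its alphabet position (a=1, b=2, …, z=26).
Decoding 19, 16, 5, 1, 18: 19=s, 16=p, 5=e, 1=a, 18=r.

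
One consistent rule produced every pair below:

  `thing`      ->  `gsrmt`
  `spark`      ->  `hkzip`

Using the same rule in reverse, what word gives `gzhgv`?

taste

Each letter is replaced by its mirror in the alphabet: a↔z, b↔y, c↔x, and so on (the Atbash cipher).
Reversing it on gzhgv: g↔t, z↔a, h↔s, g↔t, v↔e.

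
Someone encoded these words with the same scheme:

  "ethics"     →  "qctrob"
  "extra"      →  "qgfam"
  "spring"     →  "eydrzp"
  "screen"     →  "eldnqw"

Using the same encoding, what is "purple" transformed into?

A repeating key of period 2 is used — shifts +12, +9 over and over.
For purple: p+12=b, u+9=d, r+12=d, p+9=y, l+12=x, e+9=n.

bddyxn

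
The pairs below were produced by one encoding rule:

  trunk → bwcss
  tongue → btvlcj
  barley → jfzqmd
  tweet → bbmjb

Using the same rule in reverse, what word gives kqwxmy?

Shifts by position in trunk: pos 0: t→b (+8), pos 1: r→w (+5), pos 2: u→c (+8), pos 3: n→s (+5) — repeating every 2. It's a Vigenère-style cipher with numeric key [8,5]: position i shifts by key[i mod 2].
Undoing it on kqwxmy: k−8=c, q−5=l, w−8=o, x−5=s, m−8=e, y−5=t.

closet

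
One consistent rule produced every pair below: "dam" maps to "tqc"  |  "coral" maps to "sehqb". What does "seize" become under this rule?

Compare letters: d→t is +16, a→q is +16, m→c is +16 — a constant shift. It's a constant shift of +16 (ROT16).
Applying it to seize: s+16=i, e+16=u, i+16=y, z+16=p, e+16=u.

iuypu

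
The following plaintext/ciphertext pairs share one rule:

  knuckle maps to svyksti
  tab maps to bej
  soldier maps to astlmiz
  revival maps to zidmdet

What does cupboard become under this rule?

kyxjsezl

The shift depends on letter class: consonant k→s is +8, but vowel u→y is +4. Two shifts are in play — +4 for a/e/i/o/u, +8 for every other letter.
For cupboard: c(cons)+8=k, u(vowel)+4=y, p(cons)+8=x, b(cons)+8=j, o(vowel)+4=s, a(vowel)+4=e, r(cons)+8=z, d(cons)+8=l.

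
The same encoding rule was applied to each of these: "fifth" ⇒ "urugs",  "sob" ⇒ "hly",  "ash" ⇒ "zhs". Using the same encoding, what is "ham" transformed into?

szn

Each pair mirrors across the alphabet (f↔u, i↔r, f↔u): positions sum to 25. Each letter is replaced by its mirror in the alphabet: a↔z, b↔y, c↔x, and so on (the Atbash cipher).
On ham: h↔s, a↔z, m↔n.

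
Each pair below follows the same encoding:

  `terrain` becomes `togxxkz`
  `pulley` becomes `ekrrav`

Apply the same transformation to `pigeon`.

tukmov

Read the word backwards and shift each letter +6.
On pigeon: reverse → noegip; then shift: n+6=t, o+6=u, e+6=k, g+6=m, i+6=o, p+6=v.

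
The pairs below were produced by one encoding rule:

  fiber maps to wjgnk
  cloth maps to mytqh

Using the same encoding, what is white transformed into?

The output letters match the input read backwards, each shifted +5: fiber reversed is rebif. Two steps: reverse the string, then apply a Caesar shift of +5.
Applying it to white: reverse → etihw; then shift: e+5=j, t+5=y, i+5=n, h+5=m, w+5=b.

jynmb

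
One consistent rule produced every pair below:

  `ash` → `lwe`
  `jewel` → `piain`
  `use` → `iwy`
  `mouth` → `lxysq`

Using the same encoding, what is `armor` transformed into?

vsqve

The output letters match the input read backwards, each shifted +4: ash reversed is hsa. The word is reversed, then every letter is shifted forward by 4.
For armor: reverse → romra; then shift: r+4=v, o+4=s, m+4=q, r+4=v, a+4=e.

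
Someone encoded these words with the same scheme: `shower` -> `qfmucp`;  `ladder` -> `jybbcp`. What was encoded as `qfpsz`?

shrub

Compare letters: s→q is +24, h→f is +24, o→m is +24 — a constant shift. It's a constant shift of +24 (ROT24).
Decoding qfpsz: q−24=s, f−24=h, p−24=r, s−24=u, z−24=b.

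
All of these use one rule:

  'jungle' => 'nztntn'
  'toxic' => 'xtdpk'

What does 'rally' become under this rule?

In jungle: j→n is +4, u→z is +5, n→t is +6, g→n is +7 — the shift increases by 1 each position. Letter i (0-indexed) is shifted by i+4, so successive shifts are 4, 5, 6, ….
On rally: r+4=v, a+5=f, l+6=r, l+7=s, y+8=g.

vfrsg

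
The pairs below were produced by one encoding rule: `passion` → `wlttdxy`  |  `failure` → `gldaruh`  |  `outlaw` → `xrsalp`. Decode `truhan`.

surely

Treating letters as 0–25, the rule is x ↦ 25x + 11 (mod 26).
Undoing it on truhan: t(19)→25·(19−11)≡18=s; r(17)→25·(17−11)≡20=u; u(20)→25·(20−11)≡17=r; h(7)→25·(7−11)≡4=e; a(0)→25·(0−11)≡11=l; n(13)→25·(13−11)≡24=y (all mod 26).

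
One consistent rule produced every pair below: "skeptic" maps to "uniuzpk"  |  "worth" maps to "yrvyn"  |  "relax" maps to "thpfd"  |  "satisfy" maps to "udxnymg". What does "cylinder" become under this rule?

In skeptic: s→u is +2, k→n is +3, e→i is +4, p→u is +5 — the shift increases by 1 each position. Letter i (0-indexed) is shifted by i+2, so successive shifts are 2, 3, 4, ….
On cylinder: c+2=e, y+3=b, l+4=p, i+5=n, n+6=t, d+7=k, e+8=m, r+9=a.

ebpntkma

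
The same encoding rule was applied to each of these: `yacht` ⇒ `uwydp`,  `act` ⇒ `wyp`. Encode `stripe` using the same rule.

Compare letters: y→u is +22, a→w is +22, c→y is +22 — a constant shift. Each letter is shifted forward by 22 in the alphabet (a Caesar shift of +22).
On stripe: s+22=o, t+22=p, r+22=n, i+22=e, p+22=l, e+22=a.

opnela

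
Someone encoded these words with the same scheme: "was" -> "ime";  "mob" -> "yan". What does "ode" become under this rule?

apq

Compare letters: w→i is +12, a→m is +12, s→e is +12 — a constant shift. Every letter moves 12 places later in the alphabet, wrapping around z→a.
For ode: o+12=a, d+12=p, e+12=q.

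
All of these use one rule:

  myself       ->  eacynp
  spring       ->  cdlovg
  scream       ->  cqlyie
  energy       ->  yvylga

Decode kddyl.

upper

Each letter's alphabet position (a=0..z=25) is mapped through 17·x+8 mod 26 — an affine cipher.
Undoing it on kddyl: k(10)→23·(10−8)≡20=u; d(3)→23·(3−8)≡15=p; d(3)→23·(3−8)≡15=p; y(24)→23·(24−8)≡4=e; l(11)→23·(11−8)≡17=r (all mod 26).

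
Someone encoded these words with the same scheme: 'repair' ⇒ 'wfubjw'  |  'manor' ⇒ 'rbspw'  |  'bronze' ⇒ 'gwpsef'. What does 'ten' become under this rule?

yfs

The shift depends on letter class: consonant r→w is +5, but vowel e→f is +1. Vowels shift forward by 1 and consonants shift forward by 5.
For ten: t(cons)+5=y, e(vowel)+1=f, n(cons)+5=s.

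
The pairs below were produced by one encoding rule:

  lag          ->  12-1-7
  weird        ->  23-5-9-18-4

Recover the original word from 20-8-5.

the

l is letter #12 and maps to 12: an offset of 0. Letters become their 1-indexed alphabet positions: a=1 … z=26.
Undoing it on 20-8-5: 20=t, 8=h, 5=e.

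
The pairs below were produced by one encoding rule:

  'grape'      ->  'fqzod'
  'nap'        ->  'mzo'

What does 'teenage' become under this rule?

Compare letters: g→f is +25, r→q is +25, a→z is +25 — a constant shift. This is a Caesar cipher with shift 25.
On teenage: t+25=s, e+25=d, e+25=d, n+25=m, a+25=z, g+25=f, e+25=d.

sddmzfd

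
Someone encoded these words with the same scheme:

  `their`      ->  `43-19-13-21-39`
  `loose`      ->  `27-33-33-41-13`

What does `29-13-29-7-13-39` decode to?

member

t(#20)→43 and h(#8)→19: differences scale by 2, so n = 2·pos + 3. The formula is n = 2×(alphabet index, a=1) + 3.
Decoding 29-13-29-7-13-39: 29→(29−3)÷2=13=m, 13→(13−3)÷2=5=e, 29→(29−3)÷2=13=m, 7→(7−3)÷2=2=b, 13→(13−3)÷2=5=e, 39→(39−3)÷2=18=r.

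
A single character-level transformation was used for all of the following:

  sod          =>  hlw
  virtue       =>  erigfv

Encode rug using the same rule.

ift

Each pair mirrors across the alphabet (s↔h, o↔l, d↔w): positions sum to 25. This is the alphabet-reversal cipher (Atbash): a becomes z, b becomes y, etc.
On rug: r↔i, u↔f, g↔t.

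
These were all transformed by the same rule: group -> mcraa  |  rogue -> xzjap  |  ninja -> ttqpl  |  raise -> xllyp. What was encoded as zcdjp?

A repeating key of period 3 is used — shifts +6, +11, +3 over and over.
Decoding zcdjp: z−6=t, c−11=r, d−3=a, j−6=d, p−11=e.

trade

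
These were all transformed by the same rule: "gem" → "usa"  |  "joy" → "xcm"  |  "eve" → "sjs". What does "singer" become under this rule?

gwbusf

Compare letters: g→u is +14, e→s is +14, m→a is +14 — a constant shift. This is a Caesar cipher with shift 14.
Applying it to singer: s+14=g, i+14=w, n+14=b, g+14=u, e+14=s, r+14=f.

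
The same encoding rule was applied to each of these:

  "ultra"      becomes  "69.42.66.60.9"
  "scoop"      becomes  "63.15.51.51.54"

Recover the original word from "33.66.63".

Each letter becomes 3×(its alphabet position, a=1..z=26) + 6.
Undoing it on 33.66.63: 33→(33−6)÷3=9=i, 66→(66−6)÷3=20=t, 63→(63−6)÷3=19=s.

its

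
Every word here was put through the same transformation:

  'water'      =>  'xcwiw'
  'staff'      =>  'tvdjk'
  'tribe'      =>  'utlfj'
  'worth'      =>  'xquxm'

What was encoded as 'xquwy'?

worst

Each letter shifts forward by (position + 1), i.e. 1, 2, 3, … — the shift grows by one for each successive letter.
Reversing it on xquwy: x−1=w, q−2=o, u−3=r, w−4=s, y−5=t.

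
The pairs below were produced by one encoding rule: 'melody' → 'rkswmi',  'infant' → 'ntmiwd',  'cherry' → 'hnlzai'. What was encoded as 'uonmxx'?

pigeon

In melody: m→r is +5, e→k is +6, l→s is +7, o→w is +8 — the shift increases by 1 each position. The shift increases by 1 at each position, starting from +5: 5, 6, 7, ….
Reversing it on uonmxx: u−5=p, o−6=i, n−7=g, m−8=e, x−9=o, x−10=n.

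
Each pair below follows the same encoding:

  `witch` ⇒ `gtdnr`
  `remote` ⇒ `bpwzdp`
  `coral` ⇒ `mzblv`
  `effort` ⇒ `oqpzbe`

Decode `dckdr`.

trash

Shifts by position in witch: pos 0: w→g (+10), pos 1: i→t (+11), pos 2: t→d (+10), pos 3: c→n (+11) — repeating every 2. It's a Vigenère-style cipher with numeric key [10,11]: position i shifts by key[i mod 2].
Reversing it on dckdr: d−10=t, c−11=r, k−10=a, d−11=s, r−10=h.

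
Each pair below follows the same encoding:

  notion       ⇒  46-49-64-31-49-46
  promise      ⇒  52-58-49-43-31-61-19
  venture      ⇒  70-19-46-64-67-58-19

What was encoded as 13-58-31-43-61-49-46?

n(#14)→46 and o(#15)→49: differences scale by 3, so n = 3·pos + 4. Each letter becomes 3×(its alphabet position, a=1..z=26) + 4.
Decoding 13-58-31-43-61-49-46: 13→(13−4)÷3=3=c, 58→(58−4)÷3=18=r, 31→(31−4)÷3=9=i, 43→(43−4)÷3=13=m, 61→(61−4)÷3=19=s, 49→(49−4)÷3=15=o, 46→(46−4)÷3=14=n.

crimson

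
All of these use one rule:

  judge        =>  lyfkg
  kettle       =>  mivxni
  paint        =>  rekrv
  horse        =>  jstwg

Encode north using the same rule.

pstxj

Shifts by position in judge: pos 0: j→l (+2), pos 1: u→y (+4), pos 2: d→f (+2), pos 3: g→k (+4) — repeating every 2. A repeating key of period 2 is used — shifts +2, +4 over and over.
Applying it to north: n+2=p, o+4=s, r+2=t, t+4=x, h+2=j.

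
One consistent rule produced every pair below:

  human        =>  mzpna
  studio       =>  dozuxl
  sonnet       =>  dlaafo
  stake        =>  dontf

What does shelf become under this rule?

h(7)→m(12) and u(20)→z(25) fit y≡11x+13 (mod 26); the inverse of 11 mod 26 is 19. Treating letters as 0–25, the rule is x ↦ 11x + 13 (mod 26).
On shelf: s(18)→11·18+13≡3=d; h(7)→11·7+13≡12=m; e(4)→11·4+13≡5=f; l(11)→11·11+13≡4=e; f(5)→11·5+13≡16=q (all mod 26).

dmfeq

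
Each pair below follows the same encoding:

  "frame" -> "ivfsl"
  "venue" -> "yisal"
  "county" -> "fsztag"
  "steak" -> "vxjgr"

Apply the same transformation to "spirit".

In frame: f→i is +3, r→v is +4, a→f is +5, m→s is +6 — the shift increases by 1 each position. The shift increases by 1 at each position, starting from +3: 3, 4, 5, ….
On spirit: s+3=v, p+4=t, i+5=n, r+6=x, i+7=p, t+8=b.

vtnxpb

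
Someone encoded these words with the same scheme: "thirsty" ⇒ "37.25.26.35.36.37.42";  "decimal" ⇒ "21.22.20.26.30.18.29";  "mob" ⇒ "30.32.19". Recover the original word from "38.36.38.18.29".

t is letter #20 and maps to 37: an offset of 17. Letters become their 1-based position plus 17 (so a→18, b→19, …).
Undoing it on 38.36.38.18.29: 38→(38−17)÷1=21=u, 36→(36−17)÷1=19=s, 38→(38−17)÷1=21=u, 18→(18−17)÷1=1=a, 29→(29−17)÷1=12=l.

usual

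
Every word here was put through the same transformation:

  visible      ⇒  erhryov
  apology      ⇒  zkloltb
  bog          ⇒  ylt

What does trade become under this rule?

gizwv

Each pair mirrors across the alphabet (v↔e, i↔r, s↔h): positions sum to 25. Each letter is replaced by its mirror in the alphabet: a↔z, b↔y, c↔x, and so on (the Atbash cipher).
Applying it to trade: t↔g, r↔i, a↔z, d↔w, e↔v.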